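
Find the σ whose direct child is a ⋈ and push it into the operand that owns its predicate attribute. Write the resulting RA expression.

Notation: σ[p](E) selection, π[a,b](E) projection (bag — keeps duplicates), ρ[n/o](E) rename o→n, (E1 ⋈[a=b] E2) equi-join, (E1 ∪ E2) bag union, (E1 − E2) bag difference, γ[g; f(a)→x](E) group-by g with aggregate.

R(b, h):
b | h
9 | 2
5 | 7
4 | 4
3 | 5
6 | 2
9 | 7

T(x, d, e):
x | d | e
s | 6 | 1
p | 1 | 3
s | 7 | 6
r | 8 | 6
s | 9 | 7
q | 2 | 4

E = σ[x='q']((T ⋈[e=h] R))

σ filters on x, owned by the left side.
E' = (σ[x='q'](T) ⋈[e=h] R)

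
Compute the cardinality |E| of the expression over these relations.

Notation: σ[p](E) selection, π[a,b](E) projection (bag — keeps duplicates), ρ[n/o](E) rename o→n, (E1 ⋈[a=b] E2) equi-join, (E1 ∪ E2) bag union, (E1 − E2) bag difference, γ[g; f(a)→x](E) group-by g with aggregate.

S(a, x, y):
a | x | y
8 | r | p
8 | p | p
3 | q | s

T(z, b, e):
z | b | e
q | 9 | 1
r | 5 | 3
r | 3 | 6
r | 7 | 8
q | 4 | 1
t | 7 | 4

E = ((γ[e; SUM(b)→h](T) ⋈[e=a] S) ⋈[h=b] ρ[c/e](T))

Row counts bottom-up:
  T → 6
  γ[e; SUM(b)→h](T) → 5
  S → 3
  (γ[e; SUM(b)→h](T) ⋈[e=a] S) → 3
  T → 6
  ρ[c/e](T) → 6
  ((γ[e; SUM(b)→h](T) ⋈[e=a] S) ⋈[h=b] ρ[c/e](T)) → 5

|E| = 5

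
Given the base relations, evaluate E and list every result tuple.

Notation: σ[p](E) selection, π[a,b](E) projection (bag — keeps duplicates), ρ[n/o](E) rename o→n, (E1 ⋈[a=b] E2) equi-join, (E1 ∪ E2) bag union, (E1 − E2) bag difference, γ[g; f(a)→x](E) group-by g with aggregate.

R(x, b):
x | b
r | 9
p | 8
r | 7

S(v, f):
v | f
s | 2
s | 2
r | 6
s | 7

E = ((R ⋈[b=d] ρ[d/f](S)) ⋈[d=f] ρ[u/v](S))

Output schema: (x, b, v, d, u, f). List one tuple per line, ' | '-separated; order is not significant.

Row counts bottom-up:
  R → 3
  S → 4
  ρ[d/f](S) → 4
  (R ⋈[b=d] ρ[d/f](S)) → 1
  S → 4
  ρ[u/v](S) → 4
  ((R ⋈[b=d] ρ[d/f](S)) ⋈[d=f] ρ[u/v](S)) → 1

== RESULT ==
x | b | v | d | u | f
r | 7 | s | 7 | s | 7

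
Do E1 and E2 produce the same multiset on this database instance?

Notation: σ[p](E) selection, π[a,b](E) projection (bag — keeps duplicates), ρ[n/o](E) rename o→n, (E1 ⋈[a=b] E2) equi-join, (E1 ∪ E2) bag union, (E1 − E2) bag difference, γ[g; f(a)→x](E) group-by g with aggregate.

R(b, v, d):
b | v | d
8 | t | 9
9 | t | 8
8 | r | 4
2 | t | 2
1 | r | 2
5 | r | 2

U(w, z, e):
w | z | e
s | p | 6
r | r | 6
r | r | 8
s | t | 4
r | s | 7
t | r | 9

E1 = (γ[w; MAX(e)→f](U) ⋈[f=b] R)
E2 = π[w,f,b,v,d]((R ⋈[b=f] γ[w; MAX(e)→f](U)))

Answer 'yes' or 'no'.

E1 row counts bottom-up:
  U → 6
  γ[w; MAX(e)→f](U) → 3
  R → 6
  (γ[w; MAX(e)→f](U) ⋈[f=b] R) → 3
E2 row counts bottom-up:
  R → 6
  U → 6
  γ[w; MAX(e)→f](U) → 3
  (R ⋈[b=f] γ[w; MAX(e)→f](U)) → 3
  π[w,f,b,v,d]((R ⋈[b=f] γ[w; MAX(e)→f](U))) → 3

E1 and E2 produce the same multiset:
w | f | b | v | d
r | 8 | 8 | r | 4
r | 8 | 8 | t | 9
t | 9 | 9 | t | 8

yes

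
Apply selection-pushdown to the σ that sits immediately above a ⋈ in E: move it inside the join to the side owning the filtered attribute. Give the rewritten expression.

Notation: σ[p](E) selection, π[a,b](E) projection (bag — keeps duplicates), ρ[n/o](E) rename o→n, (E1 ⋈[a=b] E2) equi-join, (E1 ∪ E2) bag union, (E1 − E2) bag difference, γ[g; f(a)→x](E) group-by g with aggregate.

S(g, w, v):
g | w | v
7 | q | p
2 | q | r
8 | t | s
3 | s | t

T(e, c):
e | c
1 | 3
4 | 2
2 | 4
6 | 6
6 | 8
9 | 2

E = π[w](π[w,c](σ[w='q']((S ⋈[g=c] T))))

σ filters on w, owned by the left side.
E' = π[w](π[w,c]((σ[w='q'](S) ⋈[g=c] T)))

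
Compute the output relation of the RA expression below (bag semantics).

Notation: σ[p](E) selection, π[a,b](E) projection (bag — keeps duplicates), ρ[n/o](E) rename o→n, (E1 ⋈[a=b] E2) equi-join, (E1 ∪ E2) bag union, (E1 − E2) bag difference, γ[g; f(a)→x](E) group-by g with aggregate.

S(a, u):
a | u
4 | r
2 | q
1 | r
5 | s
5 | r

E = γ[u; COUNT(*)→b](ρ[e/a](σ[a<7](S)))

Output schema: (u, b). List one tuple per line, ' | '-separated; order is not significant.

Stepwise |·|:
  S → 5
  σ[a<7](S) → 5
  ρ[e/a](σ[a<7](S)) → 5
  γ[u; COUNT(*)→b](ρ[e/a](σ[a<7](S))) → 3

== RESULT ==
u | b
q | 1
r | 3
s | 1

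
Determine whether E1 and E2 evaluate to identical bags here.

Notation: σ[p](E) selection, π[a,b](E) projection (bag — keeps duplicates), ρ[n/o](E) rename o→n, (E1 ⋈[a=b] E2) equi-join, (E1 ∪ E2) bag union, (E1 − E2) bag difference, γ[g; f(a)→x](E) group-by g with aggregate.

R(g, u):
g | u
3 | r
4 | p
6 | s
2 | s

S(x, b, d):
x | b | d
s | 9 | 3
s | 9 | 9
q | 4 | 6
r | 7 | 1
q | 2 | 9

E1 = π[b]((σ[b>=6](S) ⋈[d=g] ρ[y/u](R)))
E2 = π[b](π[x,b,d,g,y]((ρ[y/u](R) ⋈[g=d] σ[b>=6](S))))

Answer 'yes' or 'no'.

E1 stepwise |·|:
  S → 5
  σ[b>=6](S) → 3
  R → 4
  ρ[y/u](R) → 4
  (σ[b>=6](S) ⋈[d=g] ρ[y/u](R)) → 1
  π[b]((σ[b>=6](S) ⋈[d=g] ρ[y/u](R))) → 1
E2 stepwise |·|:
  R → 4
  ρ[y/u](R) → 4
  S → 5
  σ[b>=6](S) → 3
  (ρ[y/u](R) ⋈[g=d] σ[b>=6](S)) → 1
  π[x,b,d,g,y]((ρ[y/u](R) ⋈[g=d] σ[b>=6](S))) → 1
  π[b](π[x,b,d,g,y]((ρ[y/u](R) ⋈[g=d] σ[b>=6](S)))) → 1

E1 and E2 produce the same multiset:
b
9

yes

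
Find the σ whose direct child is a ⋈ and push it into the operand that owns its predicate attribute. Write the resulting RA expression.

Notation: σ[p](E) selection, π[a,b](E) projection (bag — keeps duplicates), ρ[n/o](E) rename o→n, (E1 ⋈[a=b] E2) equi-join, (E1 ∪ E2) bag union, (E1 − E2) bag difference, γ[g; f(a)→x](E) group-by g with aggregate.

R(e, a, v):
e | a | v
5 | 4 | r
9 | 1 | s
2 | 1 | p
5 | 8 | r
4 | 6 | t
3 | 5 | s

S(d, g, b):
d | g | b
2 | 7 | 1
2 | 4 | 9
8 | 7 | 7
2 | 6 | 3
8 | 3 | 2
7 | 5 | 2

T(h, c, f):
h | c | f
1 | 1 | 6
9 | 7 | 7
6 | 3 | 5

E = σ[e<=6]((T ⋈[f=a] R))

σ filters on e, owned by the right side.
E' = (T ⋈[f=a] σ[e<=6](R))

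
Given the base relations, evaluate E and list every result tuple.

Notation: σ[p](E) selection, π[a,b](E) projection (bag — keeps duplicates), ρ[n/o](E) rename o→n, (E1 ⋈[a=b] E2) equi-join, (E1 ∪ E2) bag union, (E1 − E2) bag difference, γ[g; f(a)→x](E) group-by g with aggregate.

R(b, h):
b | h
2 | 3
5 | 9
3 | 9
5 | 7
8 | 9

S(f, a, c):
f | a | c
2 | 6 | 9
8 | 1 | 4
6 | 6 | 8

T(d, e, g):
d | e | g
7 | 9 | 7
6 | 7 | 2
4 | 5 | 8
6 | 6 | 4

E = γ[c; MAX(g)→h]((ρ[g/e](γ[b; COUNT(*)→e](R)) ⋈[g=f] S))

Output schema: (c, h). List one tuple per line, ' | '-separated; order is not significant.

Subexpression sizes:
  R → 5
  γ[b; COUNT(*)→e](R) → 4
  ρ[g/e](γ[b; COUNT(*)→e](R)) → 4
  S → 3
  (ρ[g/e](γ[b; COUNT(*)→e](R)) ⋈[g=f] S) → 1
  γ[c; MAX(g)→h]((ρ[g/e](γ[b; COUNT(*)→e](R)) ⋈[g=f] S)) → 1

== RESULT ==
c | h
9 | 2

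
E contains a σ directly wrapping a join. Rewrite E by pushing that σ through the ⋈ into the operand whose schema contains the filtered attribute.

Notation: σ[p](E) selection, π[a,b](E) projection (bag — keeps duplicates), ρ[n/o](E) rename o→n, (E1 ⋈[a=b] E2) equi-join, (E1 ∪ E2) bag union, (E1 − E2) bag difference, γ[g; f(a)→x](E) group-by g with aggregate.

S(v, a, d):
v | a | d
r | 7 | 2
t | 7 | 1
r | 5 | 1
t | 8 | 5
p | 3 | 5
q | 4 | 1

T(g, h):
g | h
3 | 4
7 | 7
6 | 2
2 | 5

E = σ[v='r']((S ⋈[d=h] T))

σ filters on v, owned by the left side.
E' = (σ[v='r'](S) ⋈[d=h] T)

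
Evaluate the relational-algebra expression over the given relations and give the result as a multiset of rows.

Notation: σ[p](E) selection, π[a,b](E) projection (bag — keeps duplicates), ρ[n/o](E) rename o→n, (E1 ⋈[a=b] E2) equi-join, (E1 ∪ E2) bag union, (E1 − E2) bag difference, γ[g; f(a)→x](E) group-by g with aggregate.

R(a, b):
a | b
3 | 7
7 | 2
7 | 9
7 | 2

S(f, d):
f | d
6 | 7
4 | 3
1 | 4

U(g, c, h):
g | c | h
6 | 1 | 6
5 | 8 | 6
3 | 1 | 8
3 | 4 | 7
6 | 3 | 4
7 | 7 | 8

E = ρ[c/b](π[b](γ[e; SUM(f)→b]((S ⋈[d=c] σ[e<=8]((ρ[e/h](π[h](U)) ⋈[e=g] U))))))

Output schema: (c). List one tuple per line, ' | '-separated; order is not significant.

Row counts bottom-up:
  S → 3
  U → 6
  π[h](U) → 6
  ρ[e/h](π[h](U)) → 6
  U → 6
  (ρ[e/h](π[h](U)) ⋈[e=g] U) → 5
  σ[e<=8]((ρ[e/h](π[h](U)) ⋈[e=g] U)) → 5
  (S ⋈[d=c] σ[e<=8]((ρ[e/h](π[h](U)) ⋈[e=g] U))) → 3
  γ[e; SUM(f)→b]((S ⋈[d=c] σ[e<=8]((ρ[e/h](π[h](U)) ⋈[e=g] U)))) → 2
  π[b](γ[e; SUM(f)→b]((S ⋈[d=c] σ[e<=8]((ρ[e/h](π[h](U)) ⋈[e=g] U))))) → 2
  ρ[c/b](π[b](γ[e; SUM(f)→b]((S ⋈[d=c] σ[e<=8]((ρ[e/h](π[h](U)) ⋈[e=g] U)))))) → 2

== RESULT ==
c
6
8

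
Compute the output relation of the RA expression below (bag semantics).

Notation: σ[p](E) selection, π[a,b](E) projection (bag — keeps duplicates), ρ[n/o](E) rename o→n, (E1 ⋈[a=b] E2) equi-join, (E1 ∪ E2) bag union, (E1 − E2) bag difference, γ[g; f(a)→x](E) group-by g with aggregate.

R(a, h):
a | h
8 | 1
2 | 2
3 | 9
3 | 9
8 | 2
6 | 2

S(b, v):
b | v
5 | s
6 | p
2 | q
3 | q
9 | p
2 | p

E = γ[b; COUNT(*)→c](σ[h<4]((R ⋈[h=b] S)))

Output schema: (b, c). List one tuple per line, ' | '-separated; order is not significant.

Per-node cardinality:
  R → 6
  S → 6
  (R ⋈[h=b] S) → 8
  σ[h<4]((R ⋈[h=b] S)) → 6
  γ[b; COUNT(*)→c](σ[h<4]((R ⋈[h=b] S))) → 1

== RESULT ==
b | c
2 | 6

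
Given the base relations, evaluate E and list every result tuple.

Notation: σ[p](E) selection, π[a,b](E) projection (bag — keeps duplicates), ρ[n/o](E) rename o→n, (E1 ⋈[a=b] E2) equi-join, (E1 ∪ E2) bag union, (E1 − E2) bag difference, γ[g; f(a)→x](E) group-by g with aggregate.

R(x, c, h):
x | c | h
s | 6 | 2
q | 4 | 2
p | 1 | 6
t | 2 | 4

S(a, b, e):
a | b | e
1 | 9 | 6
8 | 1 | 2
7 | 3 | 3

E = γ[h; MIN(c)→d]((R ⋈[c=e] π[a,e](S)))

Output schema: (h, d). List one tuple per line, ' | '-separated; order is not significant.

Stepwise |·|:
  R → 4
  S → 3
  π[a,e](S) → 3
  (R ⋈[c=e] π[a,e](S)) → 2
  γ[h; MIN(c)→d]((R ⋈[c=e] π[a,e](S))) → 2

== RESULT ==
h | d
2 | 6
4 | 2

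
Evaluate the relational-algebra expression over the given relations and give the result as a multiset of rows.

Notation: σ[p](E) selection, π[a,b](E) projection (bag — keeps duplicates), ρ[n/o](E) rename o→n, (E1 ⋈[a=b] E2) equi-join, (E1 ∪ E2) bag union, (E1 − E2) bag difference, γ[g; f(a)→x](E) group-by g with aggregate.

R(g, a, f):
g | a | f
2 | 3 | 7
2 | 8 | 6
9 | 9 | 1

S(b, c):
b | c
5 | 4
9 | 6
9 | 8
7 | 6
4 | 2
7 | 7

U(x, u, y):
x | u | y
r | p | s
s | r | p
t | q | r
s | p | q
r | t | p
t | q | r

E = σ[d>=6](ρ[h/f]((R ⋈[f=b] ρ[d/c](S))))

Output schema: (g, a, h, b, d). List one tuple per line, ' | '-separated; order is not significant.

Per-node cardinality:
  R → 3
  S → 6
  ρ[d/c](S) → 6
  (R ⋈[f=b] ρ[d/c](S)) → 2
  ρ[h/f]((R ⋈[f=b] ρ[d/c](S))) → 2
  σ[d>=6](ρ[h/f]((R ⋈[f=b] ρ[d/c](S)))) → 2

== RESULT ==
g | a | h | b | d
2 | 3 | 7 | 7 | 6
2 | 3 | 7 | 7 | 7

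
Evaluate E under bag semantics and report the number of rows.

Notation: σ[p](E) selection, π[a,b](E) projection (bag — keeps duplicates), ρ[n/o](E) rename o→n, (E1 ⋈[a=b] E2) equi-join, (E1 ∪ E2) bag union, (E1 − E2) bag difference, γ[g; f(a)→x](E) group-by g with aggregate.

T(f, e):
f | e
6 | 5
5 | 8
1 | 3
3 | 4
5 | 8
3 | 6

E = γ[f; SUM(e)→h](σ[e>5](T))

Subexpression sizes:
  T → 6
  σ[e>5](T) → 3
  γ[f; SUM(e)→h](σ[e>5](T)) → 2

|E| = 2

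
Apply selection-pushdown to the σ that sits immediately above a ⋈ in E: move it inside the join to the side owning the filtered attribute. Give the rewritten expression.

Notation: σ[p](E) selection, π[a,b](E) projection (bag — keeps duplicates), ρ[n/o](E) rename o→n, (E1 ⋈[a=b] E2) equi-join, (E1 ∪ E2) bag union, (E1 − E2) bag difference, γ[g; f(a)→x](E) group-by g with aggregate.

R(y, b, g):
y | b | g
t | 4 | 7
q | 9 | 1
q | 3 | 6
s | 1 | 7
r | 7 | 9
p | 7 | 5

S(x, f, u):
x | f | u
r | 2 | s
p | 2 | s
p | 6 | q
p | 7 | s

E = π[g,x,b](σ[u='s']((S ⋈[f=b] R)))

σ filters on u, owned by the left side.
E' = π[g,x,b]((σ[u='s'](S) ⋈[f=b] R))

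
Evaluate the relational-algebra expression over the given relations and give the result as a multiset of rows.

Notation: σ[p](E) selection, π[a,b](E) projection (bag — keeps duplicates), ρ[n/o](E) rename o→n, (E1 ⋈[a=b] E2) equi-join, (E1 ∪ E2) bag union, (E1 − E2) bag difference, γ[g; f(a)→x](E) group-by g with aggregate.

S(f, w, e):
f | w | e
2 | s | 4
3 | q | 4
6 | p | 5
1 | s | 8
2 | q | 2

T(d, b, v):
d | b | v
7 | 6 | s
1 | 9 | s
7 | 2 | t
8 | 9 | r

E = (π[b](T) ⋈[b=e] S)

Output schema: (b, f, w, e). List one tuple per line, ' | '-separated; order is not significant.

Per-node cardinality:
  T → 4
  π[b](T) → 4
  S → 5
  (π[b](T) ⋈[b=e] S) → 1

== RESULT ==
b | f | w | e
2 | 2 | q | 2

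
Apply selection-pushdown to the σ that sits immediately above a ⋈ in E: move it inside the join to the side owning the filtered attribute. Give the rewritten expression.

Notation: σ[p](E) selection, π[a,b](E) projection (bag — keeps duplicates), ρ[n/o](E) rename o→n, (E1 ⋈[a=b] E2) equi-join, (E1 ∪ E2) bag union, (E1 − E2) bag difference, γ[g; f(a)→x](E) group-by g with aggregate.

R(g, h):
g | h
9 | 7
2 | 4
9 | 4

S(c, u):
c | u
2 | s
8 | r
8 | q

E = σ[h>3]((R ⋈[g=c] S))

σ filters on h, owned by the left side.
E' = (σ[h>3](R) ⋈[g=c] S)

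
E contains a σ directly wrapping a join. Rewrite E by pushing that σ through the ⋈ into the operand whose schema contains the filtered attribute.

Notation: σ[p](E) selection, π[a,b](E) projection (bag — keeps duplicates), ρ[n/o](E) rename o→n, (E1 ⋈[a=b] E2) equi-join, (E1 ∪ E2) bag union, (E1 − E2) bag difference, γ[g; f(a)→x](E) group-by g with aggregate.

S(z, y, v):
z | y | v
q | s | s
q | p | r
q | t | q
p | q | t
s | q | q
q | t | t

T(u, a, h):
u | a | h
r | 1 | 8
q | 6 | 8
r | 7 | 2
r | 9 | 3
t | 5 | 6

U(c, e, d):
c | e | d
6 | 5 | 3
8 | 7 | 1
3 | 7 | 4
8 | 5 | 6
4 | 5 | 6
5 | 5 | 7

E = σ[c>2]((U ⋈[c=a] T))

σ filters on c, owned by the left side.
E' = (σ[c>2](U) ⋈[c=a] T)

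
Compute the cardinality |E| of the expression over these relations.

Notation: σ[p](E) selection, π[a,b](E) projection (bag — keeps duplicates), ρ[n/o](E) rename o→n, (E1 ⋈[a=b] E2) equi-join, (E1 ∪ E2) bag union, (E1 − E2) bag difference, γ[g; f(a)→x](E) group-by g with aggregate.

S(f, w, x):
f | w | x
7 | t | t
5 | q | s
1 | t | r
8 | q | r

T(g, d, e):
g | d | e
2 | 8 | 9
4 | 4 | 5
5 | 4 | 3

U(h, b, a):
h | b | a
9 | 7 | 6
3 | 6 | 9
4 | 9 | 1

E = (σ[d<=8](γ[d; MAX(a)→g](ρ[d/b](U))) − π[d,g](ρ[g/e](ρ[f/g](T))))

Row counts bottom-up:
  U → 3
  ρ[d/b](U) → 3
  γ[d; MAX(a)→g](ρ[d/b](U)) → 3
  σ[d<=8](γ[d; MAX(a)→g](ρ[d/b](U))) → 2
  T → 3
  ρ[f/g](T) → 3
  ρ[g/e](ρ[f/g](T)) → 3
  π[d,g](ρ[g/e](ρ[f/g](T))) → 3
  (σ[d<=8](γ[d; MAX(a)→g](ρ[d/b](U))) − π[d,g](ρ[g/e](ρ[f/g](T)))) → 2

|E| = 2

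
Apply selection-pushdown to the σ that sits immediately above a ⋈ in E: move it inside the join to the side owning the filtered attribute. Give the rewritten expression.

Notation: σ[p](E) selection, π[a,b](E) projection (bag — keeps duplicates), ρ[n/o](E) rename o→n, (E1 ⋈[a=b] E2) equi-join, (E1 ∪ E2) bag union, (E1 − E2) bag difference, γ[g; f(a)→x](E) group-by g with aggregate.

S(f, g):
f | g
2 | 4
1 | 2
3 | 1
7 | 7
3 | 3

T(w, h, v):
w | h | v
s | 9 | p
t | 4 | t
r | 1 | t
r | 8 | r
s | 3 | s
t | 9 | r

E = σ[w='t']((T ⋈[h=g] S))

σ filters on w, owned by the left side.
E' = (σ[w='t'](T) ⋈[h=g] S)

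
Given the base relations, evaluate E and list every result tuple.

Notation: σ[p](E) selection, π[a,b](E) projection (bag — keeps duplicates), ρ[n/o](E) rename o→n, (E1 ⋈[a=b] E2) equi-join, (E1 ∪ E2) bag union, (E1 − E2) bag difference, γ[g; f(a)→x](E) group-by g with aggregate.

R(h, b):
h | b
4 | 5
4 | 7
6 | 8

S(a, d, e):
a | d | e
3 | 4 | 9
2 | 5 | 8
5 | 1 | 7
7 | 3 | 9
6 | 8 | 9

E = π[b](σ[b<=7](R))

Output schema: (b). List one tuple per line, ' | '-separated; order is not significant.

Per-node cardinality:
  R → 3
  σ[b<=7](R) → 2
  π[b](σ[b<=7](R)) → 2

== RESULT ==
b
5
7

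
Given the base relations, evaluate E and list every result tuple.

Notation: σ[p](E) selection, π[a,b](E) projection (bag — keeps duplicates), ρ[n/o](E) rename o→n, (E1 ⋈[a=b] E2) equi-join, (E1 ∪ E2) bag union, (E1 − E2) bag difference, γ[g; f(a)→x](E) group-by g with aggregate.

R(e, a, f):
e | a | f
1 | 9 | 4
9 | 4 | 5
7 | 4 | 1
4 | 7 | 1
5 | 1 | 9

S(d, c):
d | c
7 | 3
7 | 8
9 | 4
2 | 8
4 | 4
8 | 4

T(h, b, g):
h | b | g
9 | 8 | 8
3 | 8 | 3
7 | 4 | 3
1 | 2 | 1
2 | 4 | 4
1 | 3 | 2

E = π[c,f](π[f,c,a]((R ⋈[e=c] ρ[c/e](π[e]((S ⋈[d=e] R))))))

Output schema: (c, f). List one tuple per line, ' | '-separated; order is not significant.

Per-node cardinality:
  R → 5
  S → 6
  R → 5
  (S ⋈[d=e] R) → 4
  π[e]((S ⋈[d=e] R)) → 4
  ρ[c/e](π[e]((S ⋈[d=e] R))) → 4
  (R ⋈[e=c] ρ[c/e](π[e]((S ⋈[d=e] R)))) → 4
  π[f,c,a]((R ⋈[e=c] ρ[c/e](π[e]((S ⋈[d=e] R))))) → 4
  π[c,f](π[f,c,a]((R ⋈[e=c] ρ[c/e](π[e]((S ⋈[d=e] R)))))) → 4

== RESULT ==
c | f
4 | 1
7 | 1
7 | 1
9 | 5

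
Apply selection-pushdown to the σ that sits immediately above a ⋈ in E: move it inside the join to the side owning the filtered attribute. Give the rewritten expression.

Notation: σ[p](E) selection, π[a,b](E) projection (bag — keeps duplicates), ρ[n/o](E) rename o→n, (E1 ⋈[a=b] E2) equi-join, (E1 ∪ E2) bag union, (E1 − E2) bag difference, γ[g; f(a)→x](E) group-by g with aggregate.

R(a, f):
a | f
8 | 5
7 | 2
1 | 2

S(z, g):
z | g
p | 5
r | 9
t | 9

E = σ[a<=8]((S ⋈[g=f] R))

σ filters on a, owned by the right side.
E' = (S ⋈[g=f] σ[a<=8](R))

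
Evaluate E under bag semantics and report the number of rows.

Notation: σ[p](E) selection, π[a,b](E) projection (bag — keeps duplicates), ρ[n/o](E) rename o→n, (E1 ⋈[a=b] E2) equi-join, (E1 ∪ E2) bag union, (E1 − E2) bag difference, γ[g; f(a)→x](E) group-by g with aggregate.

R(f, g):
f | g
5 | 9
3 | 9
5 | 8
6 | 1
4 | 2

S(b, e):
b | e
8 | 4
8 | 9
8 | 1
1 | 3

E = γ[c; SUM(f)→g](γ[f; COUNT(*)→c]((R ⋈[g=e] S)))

Subexpression sizes:
  R → 5
  S → 4
  (R ⋈[g=e] S) → 3
  γ[f; COUNT(*)→c]((R ⋈[g=e] S)) → 3
  γ[c; SUM(f)→g](γ[f; COUNT(*)→c]((R ⋈[g=e] S))) → 1

|E| = 1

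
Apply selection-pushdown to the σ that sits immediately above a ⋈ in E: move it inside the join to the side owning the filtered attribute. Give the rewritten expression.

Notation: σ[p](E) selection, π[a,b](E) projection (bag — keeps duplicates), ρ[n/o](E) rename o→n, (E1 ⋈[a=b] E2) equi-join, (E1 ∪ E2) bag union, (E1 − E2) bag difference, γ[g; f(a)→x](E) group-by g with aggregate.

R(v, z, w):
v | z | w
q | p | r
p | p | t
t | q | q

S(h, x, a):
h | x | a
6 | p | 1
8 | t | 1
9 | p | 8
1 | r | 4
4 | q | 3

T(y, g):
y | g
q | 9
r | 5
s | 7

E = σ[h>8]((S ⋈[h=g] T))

σ filters on h, owned by the left side.
E' = (σ[h>8](S) ⋈[h=g] T)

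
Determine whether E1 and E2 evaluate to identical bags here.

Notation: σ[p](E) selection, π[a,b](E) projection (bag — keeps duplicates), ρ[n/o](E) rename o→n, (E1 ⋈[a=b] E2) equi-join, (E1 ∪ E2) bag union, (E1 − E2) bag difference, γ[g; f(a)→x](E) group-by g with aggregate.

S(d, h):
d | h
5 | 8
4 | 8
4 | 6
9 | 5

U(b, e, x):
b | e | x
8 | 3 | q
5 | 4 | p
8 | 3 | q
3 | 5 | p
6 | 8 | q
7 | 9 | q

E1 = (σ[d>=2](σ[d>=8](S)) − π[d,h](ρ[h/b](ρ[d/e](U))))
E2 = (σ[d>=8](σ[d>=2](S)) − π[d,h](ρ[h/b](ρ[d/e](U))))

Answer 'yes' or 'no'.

E1 row counts bottom-up:
  S → 4
  σ[d>=8](S) → 1
  σ[d>=2](σ[d>=8](S)) → 1
  U → 6
  ρ[d/e](U) → 6
  ρ[h/b](ρ[d/e](U)) → 6
  π[d,h](ρ[h/b](ρ[d/e](U))) → 6
  (σ[d>=2](σ[d>=8](S)) − π[d,h](ρ[h/b](ρ[d/e](U)))) → 1
E2 row counts bottom-up:
  S → 4
  σ[d>=2](S) → 4
  σ[d>=8](σ[d>=2](S)) → 1
  U → 6
  ρ[d/e](U) → 6
  ρ[h/b](ρ[d/e](U)) → 6
  π[d,h](ρ[h/b](ρ[d/e](U))) → 6
  (σ[d>=8](σ[d>=2](S)) − π[d,h](ρ[h/b](ρ[d/e](U)))) → 1

E1 and E2 produce the same multiset:
d | h
9 | 5

yes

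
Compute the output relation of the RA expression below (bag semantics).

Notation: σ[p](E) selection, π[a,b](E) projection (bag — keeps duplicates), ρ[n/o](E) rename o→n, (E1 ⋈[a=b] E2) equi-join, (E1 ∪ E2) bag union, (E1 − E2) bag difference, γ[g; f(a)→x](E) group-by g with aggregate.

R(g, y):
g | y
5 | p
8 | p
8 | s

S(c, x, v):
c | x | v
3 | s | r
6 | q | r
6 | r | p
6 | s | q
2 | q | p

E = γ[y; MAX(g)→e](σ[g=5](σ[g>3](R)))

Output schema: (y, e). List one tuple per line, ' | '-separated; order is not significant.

Stepwise |·|:
  R → 3
  σ[g>3](R) → 3
  σ[g=5](σ[g>3](R)) → 1
  γ[y; MAX(g)→e](σ[g=5](σ[g>3](R))) → 1

== RESULT ==
y | e
p | 5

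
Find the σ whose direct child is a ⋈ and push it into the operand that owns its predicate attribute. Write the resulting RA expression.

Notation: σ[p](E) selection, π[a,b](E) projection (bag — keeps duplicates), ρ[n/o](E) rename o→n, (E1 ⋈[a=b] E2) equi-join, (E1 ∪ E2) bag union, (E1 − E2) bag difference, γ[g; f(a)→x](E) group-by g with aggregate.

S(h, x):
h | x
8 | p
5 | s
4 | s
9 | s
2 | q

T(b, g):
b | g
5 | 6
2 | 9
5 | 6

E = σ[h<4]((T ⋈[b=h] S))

σ filters on h, owned by the right side.
E' = (T ⋈[b=h] σ[h<4](S))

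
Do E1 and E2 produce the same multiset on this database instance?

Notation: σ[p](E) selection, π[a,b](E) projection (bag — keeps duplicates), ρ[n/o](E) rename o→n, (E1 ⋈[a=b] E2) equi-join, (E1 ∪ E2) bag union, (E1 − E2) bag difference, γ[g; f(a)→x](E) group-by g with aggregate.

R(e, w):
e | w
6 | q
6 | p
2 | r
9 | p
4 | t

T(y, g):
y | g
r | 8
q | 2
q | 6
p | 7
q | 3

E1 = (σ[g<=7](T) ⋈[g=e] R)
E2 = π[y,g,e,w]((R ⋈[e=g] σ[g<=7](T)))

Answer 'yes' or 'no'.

E1 row counts bottom-up:
  T → 5
  σ[g<=7](T) → 4
  R → 5
  (σ[g<=7](T) ⋈[g=e] R) → 3
E2 row counts bottom-up:
  R → 5
  T → 5
  σ[g<=7](T) → 4
  (R ⋈[e=g] σ[g<=7](T)) → 3
  π[y,g,e,w]((R ⋈[e=g] σ[g<=7](T))) → 3

E1 and E2 produce the same multiset:
y | g | e | w
q | 2 | 2 | r
q | 6 | 6 | p
q | 6 | 6 | q

yes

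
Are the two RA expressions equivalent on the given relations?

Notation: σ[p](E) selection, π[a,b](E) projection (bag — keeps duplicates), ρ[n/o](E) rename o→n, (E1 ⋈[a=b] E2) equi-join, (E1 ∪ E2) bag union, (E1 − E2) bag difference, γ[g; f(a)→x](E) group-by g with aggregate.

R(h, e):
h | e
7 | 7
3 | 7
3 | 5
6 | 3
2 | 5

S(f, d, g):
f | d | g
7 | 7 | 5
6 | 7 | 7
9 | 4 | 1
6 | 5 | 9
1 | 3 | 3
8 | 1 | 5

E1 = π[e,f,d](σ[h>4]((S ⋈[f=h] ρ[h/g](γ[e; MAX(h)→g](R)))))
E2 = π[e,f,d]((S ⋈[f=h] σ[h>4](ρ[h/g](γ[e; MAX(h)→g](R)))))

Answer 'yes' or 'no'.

E1 subexpression sizes:
  S → 6
  R → 5
  γ[e; MAX(h)→g](R) → 3
  ρ[h/g](γ[e; MAX(h)→g](R)) → 3
  (S ⋈[f=h] ρ[h/g](γ[e; MAX(h)→g](R))) → 3
  σ[h>4]((S ⋈[f=h] ρ[h/g](γ[e; MAX(h)→g](R)))) → 3
  π[e,f,d](σ[h>4]((S ⋈[f=h] ρ[h/g](γ[e; MAX(h)→g](R))))) → 3
E2 subexpression sizes:
  S → 6
  R → 5
  γ[e; MAX(h)→g](R) → 3
  ρ[h/g](γ[e; MAX(h)→g](R)) → 3
  σ[h>4](ρ[h/g](γ[e; MAX(h)→g](R))) → 2
  (S ⋈[f=h] σ[h>4](ρ[h/g](γ[e; MAX(h)→g](R)))) → 3
  π[e,f,d]((S ⋈[f=h] σ[h>4](ρ[h/g](γ[e; MAX(h)→g](R))))) → 3

E1 and E2 produce the same multiset:
e | f | d
3 | 6 | 5
3 | 6 | 7
7 | 7 | 7

yes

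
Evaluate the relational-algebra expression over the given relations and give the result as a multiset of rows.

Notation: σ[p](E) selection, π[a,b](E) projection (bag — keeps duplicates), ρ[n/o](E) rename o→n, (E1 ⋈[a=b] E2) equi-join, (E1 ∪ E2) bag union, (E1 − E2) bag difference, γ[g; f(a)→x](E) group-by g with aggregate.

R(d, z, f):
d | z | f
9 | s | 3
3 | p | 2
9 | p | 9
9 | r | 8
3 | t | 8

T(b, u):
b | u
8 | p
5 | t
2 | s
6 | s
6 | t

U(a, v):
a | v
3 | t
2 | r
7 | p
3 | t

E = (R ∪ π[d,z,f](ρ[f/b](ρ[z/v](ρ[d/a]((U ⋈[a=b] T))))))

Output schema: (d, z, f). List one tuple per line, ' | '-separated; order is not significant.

Stepwise |·|:
  R → 5
  U → 4
  T → 5
  (U ⋈[a=b] T) → 1
  ρ[d/a]((U ⋈[a=b] T)) → 1
  ρ[z/v](ρ[d/a]((U ⋈[a=b] T))) → 1
  ρ[f/b](ρ[z/v](ρ[d/a]((U ⋈[a=b] T)))) → 1
  π[d,z,f](ρ[f/b](ρ[z/v](ρ[d/a]((U ⋈[a=b] T))))) → 1
  (R ∪ π[d,z,f](ρ[f/b](ρ[z/v](ρ[d/a]((U ⋈[a=b] T)))))) → 6

== RESULT ==
d | z | f
2 | r | 2
3 | p | 2
3 | t | 8
9 | p | 9
9 | r | 8
9 | s | 3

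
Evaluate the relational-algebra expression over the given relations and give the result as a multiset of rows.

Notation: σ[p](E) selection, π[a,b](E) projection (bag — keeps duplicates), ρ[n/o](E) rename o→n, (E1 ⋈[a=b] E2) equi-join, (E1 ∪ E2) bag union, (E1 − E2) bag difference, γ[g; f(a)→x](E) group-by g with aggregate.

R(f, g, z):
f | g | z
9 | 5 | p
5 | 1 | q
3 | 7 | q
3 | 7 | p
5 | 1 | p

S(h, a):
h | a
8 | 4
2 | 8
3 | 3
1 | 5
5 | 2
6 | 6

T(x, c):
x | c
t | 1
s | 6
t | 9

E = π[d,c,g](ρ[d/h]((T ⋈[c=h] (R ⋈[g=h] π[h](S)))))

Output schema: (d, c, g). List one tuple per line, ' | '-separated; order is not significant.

Subexpression sizes:
  T → 3
  R → 5
  S → 6
  π[h](S) → 6
  (R ⋈[g=h] π[h](S)) → 3
  (T ⋈[c=h] (R ⋈[g=h] π[h](S))) → 2
  ρ[d/h]((T ⋈[c=h] (R ⋈[g=h] π[h](S)))) → 2
  π[d,c,g](ρ[d/h]((T ⋈[c=h] (R ⋈[g=h] π[h](S))))) → 2

== RESULT ==
d | c | g
1 | 1 | 1
1 | 1 | 1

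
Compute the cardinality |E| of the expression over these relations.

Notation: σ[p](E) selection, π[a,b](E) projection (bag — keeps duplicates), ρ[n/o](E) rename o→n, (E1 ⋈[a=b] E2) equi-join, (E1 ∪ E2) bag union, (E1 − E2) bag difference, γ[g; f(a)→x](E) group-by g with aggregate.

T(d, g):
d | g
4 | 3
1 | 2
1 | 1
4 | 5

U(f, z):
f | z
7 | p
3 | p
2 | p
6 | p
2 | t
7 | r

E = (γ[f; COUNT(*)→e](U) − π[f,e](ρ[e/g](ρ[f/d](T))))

Row counts bottom-up:
  U → 6
  γ[f; COUNT(*)→e](U) → 4
  T → 4
  ρ[f/d](T) → 4
  ρ[e/g](ρ[f/d](T)) → 4
  π[f,e](ρ[e/g](ρ[f/d](T))) → 4
  (γ[f; COUNT(*)→e](U) − π[f,e](ρ[e/g](ρ[f/d](T)))) → 4

|E| = 4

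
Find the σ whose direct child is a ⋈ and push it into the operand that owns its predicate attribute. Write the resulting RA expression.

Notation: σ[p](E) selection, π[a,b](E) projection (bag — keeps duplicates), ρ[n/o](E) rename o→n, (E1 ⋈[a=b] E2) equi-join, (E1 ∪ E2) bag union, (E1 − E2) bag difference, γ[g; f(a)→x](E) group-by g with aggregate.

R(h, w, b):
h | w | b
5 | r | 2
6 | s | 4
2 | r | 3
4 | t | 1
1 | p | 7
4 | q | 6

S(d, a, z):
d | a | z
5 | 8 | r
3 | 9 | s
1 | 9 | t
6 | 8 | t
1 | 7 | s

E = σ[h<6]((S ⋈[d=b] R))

σ filters on h, owned by the right side.
E' = (S ⋈[d=b] σ[h<6](R))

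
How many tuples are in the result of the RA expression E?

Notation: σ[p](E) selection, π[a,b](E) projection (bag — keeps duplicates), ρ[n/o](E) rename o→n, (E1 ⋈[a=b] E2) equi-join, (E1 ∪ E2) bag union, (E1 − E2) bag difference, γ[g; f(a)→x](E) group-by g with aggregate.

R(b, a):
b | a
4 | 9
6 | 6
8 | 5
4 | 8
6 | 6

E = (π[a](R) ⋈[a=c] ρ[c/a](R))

Subexpression sizes:
  R → 5
  π[a](R) → 5
  R → 5
  ρ[c/a](R) → 5
  (π[a](R) ⋈[a=c] ρ[c/a](R)) → 7

|E| = 7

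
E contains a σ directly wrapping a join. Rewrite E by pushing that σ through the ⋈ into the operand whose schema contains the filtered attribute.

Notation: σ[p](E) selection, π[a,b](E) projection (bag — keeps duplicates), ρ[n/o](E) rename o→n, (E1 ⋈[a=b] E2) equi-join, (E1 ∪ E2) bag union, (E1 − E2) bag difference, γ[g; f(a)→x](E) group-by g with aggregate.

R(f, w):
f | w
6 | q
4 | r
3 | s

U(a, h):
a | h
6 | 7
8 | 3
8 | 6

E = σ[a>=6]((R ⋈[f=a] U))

σ filters on a, owned by the right side.
E' = (R ⋈[f=a] σ[a>=6](U))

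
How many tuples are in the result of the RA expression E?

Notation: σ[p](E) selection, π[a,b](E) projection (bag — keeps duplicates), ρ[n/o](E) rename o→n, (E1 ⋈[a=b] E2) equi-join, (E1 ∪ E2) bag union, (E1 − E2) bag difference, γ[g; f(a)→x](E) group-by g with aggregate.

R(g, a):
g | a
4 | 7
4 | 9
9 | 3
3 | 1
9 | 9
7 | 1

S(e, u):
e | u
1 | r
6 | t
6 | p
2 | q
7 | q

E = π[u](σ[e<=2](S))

Per-node cardinality:
  S → 5
  σ[e<=2](S) → 2
  π[u](σ[e<=2](S)) → 2

|E| = 2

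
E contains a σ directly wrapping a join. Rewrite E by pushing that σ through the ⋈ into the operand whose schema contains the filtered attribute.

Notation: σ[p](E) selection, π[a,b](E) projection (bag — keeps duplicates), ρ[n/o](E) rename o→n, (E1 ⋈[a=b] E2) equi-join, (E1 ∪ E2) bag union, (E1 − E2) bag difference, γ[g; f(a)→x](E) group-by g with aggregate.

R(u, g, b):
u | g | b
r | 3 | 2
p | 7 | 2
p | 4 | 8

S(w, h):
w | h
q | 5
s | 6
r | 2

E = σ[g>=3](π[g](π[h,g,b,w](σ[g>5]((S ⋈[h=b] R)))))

σ filters on g, owned by the right side.
E' = σ[g>=3](π[g](π[h,g,b,w]((S ⋈[h=b] σ[g>5](R)))))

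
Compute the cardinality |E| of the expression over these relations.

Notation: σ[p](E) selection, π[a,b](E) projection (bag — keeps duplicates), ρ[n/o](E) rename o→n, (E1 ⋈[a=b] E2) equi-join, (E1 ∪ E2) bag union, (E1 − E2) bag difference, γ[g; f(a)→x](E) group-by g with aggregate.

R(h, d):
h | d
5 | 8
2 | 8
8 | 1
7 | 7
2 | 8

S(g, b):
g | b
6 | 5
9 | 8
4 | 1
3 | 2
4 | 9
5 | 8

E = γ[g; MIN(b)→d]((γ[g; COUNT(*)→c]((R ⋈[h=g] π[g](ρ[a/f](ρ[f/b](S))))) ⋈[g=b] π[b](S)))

Stepwise |·|:
  R → 5
  S → 6
  ρ[f/b](S) → 6
  ρ[a/f](ρ[f/b](S)) → 6
  π[g](ρ[a/f](ρ[f/b](S))) → 6
  (R ⋈[h=g] π[g](ρ[a/f](ρ[f/b](S)))) → 1
  γ[g; COUNT(*)→c]((R ⋈[h=g] π[g](ρ[a/f](ρ[f/b](S))))) → 1
  S → 6
  π[b](S) → 6
  (γ[g; COUNT(*)→c]((R ⋈[h=g] π[g](ρ[a/f](ρ[f/b](S))))) ⋈[g=b] π[b](S)) → 1
  γ[g; MIN(b)→d]((γ[g; COUNT(*)→c]((R ⋈[h=g] π[g](ρ[a/f](ρ[f/b](S))))) ⋈[g=b] π[b](S))) → 1

|E| = 1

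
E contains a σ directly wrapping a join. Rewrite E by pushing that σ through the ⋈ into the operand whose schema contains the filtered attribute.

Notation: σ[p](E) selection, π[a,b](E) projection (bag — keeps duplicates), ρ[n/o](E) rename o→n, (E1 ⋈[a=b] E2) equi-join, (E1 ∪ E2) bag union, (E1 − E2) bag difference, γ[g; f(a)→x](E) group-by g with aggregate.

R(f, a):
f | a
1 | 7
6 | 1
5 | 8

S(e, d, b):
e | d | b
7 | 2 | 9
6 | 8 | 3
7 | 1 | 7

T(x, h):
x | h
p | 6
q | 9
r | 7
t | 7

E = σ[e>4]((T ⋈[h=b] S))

σ filters on e, owned by the right side.
E' = (T ⋈[h=b] σ[e>4](S))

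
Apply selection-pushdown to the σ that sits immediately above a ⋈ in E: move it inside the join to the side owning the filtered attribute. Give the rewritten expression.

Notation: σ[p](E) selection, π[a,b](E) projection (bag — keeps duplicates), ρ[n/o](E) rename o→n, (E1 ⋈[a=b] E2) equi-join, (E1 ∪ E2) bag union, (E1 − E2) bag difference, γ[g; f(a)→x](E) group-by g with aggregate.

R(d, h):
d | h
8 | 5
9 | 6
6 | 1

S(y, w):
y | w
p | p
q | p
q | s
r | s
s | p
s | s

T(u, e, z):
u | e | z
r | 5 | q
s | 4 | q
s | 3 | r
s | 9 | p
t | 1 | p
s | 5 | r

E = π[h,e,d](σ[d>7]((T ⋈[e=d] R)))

σ filters on d, owned by the right side.
E' = π[h,e,d]((T ⋈[e=d] σ[d>7](R)))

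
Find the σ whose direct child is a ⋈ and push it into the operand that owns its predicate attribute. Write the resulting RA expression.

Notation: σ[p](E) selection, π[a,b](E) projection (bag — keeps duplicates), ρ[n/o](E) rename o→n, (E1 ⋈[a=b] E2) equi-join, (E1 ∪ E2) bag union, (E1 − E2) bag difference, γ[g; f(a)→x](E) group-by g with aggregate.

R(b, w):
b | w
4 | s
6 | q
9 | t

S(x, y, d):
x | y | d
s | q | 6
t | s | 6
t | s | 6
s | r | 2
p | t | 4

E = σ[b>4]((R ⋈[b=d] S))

σ filters on b, owned by the left side.
E' = (σ[b>4](R) ⋈[b=d] S)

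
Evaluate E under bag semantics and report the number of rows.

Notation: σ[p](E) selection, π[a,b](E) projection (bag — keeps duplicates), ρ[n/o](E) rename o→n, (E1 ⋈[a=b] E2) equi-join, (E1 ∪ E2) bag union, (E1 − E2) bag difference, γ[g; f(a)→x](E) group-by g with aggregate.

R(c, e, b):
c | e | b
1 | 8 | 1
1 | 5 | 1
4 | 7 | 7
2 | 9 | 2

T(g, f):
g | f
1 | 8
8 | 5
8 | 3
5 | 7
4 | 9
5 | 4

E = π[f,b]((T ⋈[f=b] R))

Row counts bottom-up:
  T → 6
  R → 4
  (T ⋈[f=b] R) → 1
  π[f,b]((T ⋈[f=b] R)) → 1

|E| = 1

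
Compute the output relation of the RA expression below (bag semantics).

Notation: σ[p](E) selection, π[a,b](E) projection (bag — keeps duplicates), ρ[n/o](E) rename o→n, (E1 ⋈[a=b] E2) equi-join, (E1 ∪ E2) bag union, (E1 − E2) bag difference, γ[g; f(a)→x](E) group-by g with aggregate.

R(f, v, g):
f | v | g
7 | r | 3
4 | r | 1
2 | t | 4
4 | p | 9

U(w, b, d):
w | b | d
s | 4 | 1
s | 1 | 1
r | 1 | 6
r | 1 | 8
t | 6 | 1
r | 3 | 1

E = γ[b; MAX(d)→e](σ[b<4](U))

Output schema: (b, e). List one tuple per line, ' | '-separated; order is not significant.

Row counts bottom-up:
  U → 6
  σ[b<4](U) → 4
  γ[b; MAX(d)→e](σ[b<4](U)) → 2

== RESULT ==
b | e
1 | 8
3 | 1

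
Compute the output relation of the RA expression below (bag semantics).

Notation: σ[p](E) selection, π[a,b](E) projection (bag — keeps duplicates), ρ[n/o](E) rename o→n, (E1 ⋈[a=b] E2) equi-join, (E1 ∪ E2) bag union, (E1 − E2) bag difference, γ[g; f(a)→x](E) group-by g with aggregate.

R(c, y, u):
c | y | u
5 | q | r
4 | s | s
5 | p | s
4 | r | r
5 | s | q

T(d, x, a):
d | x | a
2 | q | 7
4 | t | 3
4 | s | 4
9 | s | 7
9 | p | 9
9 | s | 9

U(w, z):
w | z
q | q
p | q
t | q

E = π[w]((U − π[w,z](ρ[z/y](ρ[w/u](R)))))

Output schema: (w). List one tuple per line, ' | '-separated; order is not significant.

Row counts bottom-up:
  U → 3
  R → 5
  ρ[w/u](R) → 5
  ρ[z/y](ρ[w/u](R)) → 5
  π[w,z](ρ[z/y](ρ[w/u](R))) → 5
  (U − π[w,z](ρ[z/y](ρ[w/u](R)))) → 3
  π[w]((U − π[w,z](ρ[z/y](ρ[w/u](R))))) → 3

== RESULT ==
w
p
q
t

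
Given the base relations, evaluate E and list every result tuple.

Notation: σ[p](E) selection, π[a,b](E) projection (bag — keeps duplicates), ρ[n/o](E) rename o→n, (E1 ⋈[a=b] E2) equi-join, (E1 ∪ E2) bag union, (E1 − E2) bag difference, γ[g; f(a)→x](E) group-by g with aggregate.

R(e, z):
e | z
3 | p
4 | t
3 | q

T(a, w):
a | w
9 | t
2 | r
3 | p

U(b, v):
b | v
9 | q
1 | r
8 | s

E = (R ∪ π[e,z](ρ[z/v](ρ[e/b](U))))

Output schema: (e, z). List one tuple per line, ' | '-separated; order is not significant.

Subexpression sizes:
  R → 3
  U → 3
  ρ[e/b](U) → 3
  ρ[z/v](ρ[e/b](U)) → 3
  π[e,z](ρ[z/v](ρ[e/b](U))) → 3
  (R ∪ π[e,z](ρ[z/v](ρ[e/b](U)))) → 6

== RESULT ==
e | z
1 | r
3 | p
3 | q
4 | t
8 | s
9 | q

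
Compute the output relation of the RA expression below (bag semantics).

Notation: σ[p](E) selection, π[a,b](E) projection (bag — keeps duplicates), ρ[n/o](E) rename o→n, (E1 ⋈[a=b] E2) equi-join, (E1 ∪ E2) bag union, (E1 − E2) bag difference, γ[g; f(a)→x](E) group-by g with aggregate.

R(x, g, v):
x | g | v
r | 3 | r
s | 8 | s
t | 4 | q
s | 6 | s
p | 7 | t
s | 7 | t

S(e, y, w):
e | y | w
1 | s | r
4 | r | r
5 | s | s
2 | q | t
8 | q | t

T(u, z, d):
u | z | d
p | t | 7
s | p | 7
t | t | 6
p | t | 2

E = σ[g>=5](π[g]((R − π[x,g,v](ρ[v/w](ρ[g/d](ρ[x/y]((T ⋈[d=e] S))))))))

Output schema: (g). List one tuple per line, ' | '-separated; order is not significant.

Subexpression sizes:
  R → 6
  T → 4
  S → 5
  (T ⋈[d=e] S) → 1
  ρ[x/y]((T ⋈[d=e] S)) → 1
  ρ[g/d](ρ[x/y]((T ⋈[d=e] S))) → 1
  ρ[v/w](ρ[g/d](ρ[x/y]((T ⋈[d=e] S)))) → 1
  π[x,g,v](ρ[v/w](ρ[g/d](ρ[x/y]((T ⋈[d=e] S))))) → 1
  (R − π[x,g,v](ρ[v/w](ρ[g/d](ρ[x/y]((T ⋈[d=e] S)))))) → 6
  π[g]((R − π[x,g,v](ρ[v/w](ρ[g/d](ρ[x/y]((T ⋈[d=e] S))))))) → 6
  σ[g>=5](π[g]((R − π[x,g,v](ρ[v/w](ρ[g/d](ρ[x/y]((T ⋈[d=e] S)))))))) → 4

== RESULT ==
g
6
7
7
8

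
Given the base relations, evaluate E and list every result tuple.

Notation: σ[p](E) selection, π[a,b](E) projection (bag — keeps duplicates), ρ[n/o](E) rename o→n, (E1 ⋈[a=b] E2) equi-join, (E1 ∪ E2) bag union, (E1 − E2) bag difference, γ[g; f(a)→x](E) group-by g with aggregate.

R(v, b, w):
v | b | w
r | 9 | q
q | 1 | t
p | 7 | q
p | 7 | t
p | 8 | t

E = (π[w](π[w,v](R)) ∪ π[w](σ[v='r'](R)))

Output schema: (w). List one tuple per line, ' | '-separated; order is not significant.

Row counts bottom-up:
  R → 5
  π[w,v](R) → 5
  π[w](π[w,v](R)) → 5
  R → 5
  σ[v='r'](R) → 1
  π[w](σ[v='r'](R)) → 1
  (π[w](π[w,v](R)) ∪ π[w](σ[v='r'](R))) → 6

== RESULT ==
w
q
q
q
t
t
t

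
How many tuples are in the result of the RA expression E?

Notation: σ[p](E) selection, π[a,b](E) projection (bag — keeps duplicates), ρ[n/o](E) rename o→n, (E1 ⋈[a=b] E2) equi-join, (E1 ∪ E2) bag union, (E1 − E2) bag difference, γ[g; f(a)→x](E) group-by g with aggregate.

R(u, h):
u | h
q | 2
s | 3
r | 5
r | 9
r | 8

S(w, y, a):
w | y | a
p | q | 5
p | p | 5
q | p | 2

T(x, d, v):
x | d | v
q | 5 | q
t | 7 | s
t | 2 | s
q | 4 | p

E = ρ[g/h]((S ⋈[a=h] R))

Per-node cardinality:
  S → 3
  R → 5
  (S ⋈[a=h] R) → 3
  ρ[g/h]((S ⋈[a=h] R)) → 3

|E| = 3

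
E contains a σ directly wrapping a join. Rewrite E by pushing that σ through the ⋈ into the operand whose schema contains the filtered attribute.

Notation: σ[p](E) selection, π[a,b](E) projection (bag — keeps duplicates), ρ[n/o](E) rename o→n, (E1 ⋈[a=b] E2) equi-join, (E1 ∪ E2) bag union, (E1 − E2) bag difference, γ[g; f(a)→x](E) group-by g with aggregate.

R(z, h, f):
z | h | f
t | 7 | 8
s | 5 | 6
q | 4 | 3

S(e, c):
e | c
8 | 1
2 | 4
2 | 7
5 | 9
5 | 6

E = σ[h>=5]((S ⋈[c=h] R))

σ filters on h, owned by the right side.
E' = (S ⋈[c=h] σ[h>=5](R))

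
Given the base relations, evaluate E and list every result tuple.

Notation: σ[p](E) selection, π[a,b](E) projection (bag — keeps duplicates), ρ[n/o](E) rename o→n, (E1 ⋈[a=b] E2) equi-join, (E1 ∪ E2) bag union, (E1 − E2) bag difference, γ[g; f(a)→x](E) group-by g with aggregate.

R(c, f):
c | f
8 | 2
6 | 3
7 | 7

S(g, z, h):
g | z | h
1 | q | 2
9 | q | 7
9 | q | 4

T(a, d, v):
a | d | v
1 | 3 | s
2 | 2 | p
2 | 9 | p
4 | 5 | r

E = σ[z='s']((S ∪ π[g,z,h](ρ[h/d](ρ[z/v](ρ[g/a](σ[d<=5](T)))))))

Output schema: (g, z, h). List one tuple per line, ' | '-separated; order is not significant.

Per-node cardinality:
  S → 3
  T → 4
  σ[d<=5](T) → 3
  ρ[g/a](σ[d<=5](T)) → 3
  ρ[z/v](ρ[g/a](σ[d<=5](T))) → 3
  ρ[h/d](ρ[z/v](ρ[g/a](σ[d<=5](T)))) → 3
  π[g,z,h](ρ[h/d](ρ[z/v](ρ[g/a](σ[d<=5](T))))) → 3
  (S ∪ π[g,z,h](ρ[h/d](ρ[z/v](ρ[g/a](σ[d<=5](T)))))) → 6
  σ[z='s']((S ∪ π[g,z,h](ρ[h/d](ρ[z/v](ρ[g/a](σ[d<=5](T))))))) → 1

== RESULT ==
g | z | h
1 | s | 3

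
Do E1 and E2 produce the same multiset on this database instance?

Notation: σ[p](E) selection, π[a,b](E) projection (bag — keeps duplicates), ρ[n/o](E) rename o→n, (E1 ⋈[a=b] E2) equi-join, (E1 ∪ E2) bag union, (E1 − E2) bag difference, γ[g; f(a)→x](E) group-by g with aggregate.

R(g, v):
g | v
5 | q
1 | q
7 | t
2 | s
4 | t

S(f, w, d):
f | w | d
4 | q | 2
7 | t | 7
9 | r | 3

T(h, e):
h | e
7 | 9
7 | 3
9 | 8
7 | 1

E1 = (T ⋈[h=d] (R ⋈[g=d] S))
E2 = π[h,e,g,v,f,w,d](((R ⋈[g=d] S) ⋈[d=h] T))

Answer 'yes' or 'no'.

E1 stepwise |·|:
  T → 4
  R → 5
  S → 3
  (R ⋈[g=d] S) → 2
  (T ⋈[h=d] (R ⋈[g=d] S)) → 3
E2 stepwise |·|:
  R → 5
  S → 3
  (R ⋈[g=d] S) → 2
  T → 4
  ((R ⋈[g=d] S) ⋈[d=h] T) → 3
  π[h,e,g,v,f,w,d](((R ⋈[g=d] S) ⋈[d=h] T)) → 3

E1 and E2 produce the same multiset:
h | e | g | v | f | w | d
7 | 1 | 7 | t | 7 | t | 7
7 | 3 | 7 | t | 7 | t | 7
7 | 9 | 7 | t | 7 | t | 7

yes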